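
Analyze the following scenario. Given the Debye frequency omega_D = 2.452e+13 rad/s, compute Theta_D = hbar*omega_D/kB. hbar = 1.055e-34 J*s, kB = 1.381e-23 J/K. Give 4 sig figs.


Step 1: hbar*omega_D = 1.055e-34 * 2.452e+13 = 2.587e-21 J
Step 2: Theta_D = 2.587e-21 / 1.381e-23
Step 3: Theta_D = 187.3 K

187.3


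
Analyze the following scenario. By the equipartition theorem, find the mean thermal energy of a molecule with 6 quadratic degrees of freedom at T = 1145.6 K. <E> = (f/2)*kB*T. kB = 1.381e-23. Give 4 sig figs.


Step 1: f/2 = 6/2 = 3
Step 2: kB*T = 1.381e-23 * 1145.6 = 1.582e-20
Step 3: <E> = 3 * 1.582e-20 = 4.746e-20 J

4.746e-20


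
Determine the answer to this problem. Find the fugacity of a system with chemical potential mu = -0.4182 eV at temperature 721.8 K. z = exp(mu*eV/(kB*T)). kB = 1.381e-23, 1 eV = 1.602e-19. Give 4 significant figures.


Step 1: Convert mu to Joules: -0.4182*1.602e-19 = -6.7e-20 J
Step 2: kB*T = 1.381e-23*721.8 = 9.968e-21 J
Step 3: mu/(kB*T) = -6.721
Step 4: z = exp(-6.721) = 0.001205

0.001205


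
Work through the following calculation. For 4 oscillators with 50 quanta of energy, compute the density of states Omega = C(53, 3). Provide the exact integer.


Step 1: Use binomial coefficient C(53, 3)
Step 2: Numerator = 53! / 50!
Step 3: Denominator = 3!
Step 4: Omega = 23426

23426


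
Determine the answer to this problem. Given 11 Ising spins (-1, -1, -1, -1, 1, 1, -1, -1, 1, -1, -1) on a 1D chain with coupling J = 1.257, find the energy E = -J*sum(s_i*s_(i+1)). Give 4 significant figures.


Step 1: Nearest-neighbor products: 1, 1, 1, -1, 1, -1, 1, -1, -1, 1
Step 2: Sum of products = 2
Step 3: E = -1.257 * 2 = -2.514

-2.514


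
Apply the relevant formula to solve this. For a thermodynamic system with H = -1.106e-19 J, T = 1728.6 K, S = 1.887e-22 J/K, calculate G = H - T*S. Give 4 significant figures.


Step 1: T*S = 1728.6 * 1.887e-22 = 3.262e-19 J
Step 2: G = H - T*S = -1.106e-19 - 3.262e-19
Step 3: G = -4.368e-19 J

-4.368e-19


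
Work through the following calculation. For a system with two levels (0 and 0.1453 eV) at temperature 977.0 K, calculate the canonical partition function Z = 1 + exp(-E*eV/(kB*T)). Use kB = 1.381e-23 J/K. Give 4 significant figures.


Step 1: Compute beta*E = E*eV/(kB*T) = 0.1453*1.602e-19/(1.381e-23*977.0) = 1.725
Step 2: exp(-beta*E) = exp(-1.725) = 0.1781
Step 3: Z = 1 + 0.1781 = 1.178

1.178


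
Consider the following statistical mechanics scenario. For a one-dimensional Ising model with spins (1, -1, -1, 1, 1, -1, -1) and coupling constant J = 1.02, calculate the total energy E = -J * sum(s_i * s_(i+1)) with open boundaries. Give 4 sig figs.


Step 1: Nearest-neighbor products: -1, 1, -1, 1, -1, 1
Step 2: Sum of products = 0
Step 3: E = -1.02 * 0 = 0

0


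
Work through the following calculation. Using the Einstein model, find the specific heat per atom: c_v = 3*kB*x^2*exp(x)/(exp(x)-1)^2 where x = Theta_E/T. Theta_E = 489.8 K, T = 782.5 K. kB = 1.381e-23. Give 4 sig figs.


Step 1: x = Theta_E/T = 489.8/782.5 = 0.6259
Step 2: x^2 = 0.3918
Step 3: exp(x) = 1.87
Step 4: c_v = 3*1.381e-23*0.3918*1.87/(1.87-1)^2 = 4.01e-23

4.01e-23


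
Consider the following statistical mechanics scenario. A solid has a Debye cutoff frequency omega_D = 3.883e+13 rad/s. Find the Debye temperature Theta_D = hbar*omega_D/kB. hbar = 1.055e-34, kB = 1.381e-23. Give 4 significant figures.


Step 1: hbar*omega_D = 1.055e-34 * 3.883e+13 = 4.097e-21 J
Step 2: Theta_D = 4.097e-21 / 1.381e-23
Step 3: Theta_D = 296.6 K

296.6


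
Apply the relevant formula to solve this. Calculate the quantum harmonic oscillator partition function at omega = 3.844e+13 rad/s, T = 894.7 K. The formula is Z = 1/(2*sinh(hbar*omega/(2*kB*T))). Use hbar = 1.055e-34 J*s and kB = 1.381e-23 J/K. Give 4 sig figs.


Step 1: Compute x = hbar*omega/(kB*T) = 1.055e-34*3.844e+13/(1.381e-23*894.7) = 0.3282
Step 2: x/2 = 0.1641
Step 3: sinh(x/2) = 0.1648
Step 4: Z = 1/(2*0.1648) = 3.033

3.033


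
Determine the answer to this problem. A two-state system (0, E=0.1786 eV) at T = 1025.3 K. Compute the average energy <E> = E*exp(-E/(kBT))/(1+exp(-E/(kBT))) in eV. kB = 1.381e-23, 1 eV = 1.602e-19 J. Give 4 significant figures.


Step 1: beta*E = 0.1786*1.602e-19/(1.381e-23*1025.3) = 2.021
Step 2: exp(-beta*E) = 0.1326
Step 3: <E> = 0.1786*0.1326/(1+0.1326) = 0.0209 eV

0.0209


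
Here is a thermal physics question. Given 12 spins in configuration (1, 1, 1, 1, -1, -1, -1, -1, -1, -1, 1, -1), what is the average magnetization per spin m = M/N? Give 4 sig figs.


Step 1: Count up spins (+1): 5, down spins (-1): 7
Step 2: Total magnetization M = 5 - 7 = -2
Step 3: m = M/N = -2/12 = -0.1667

-0.1667


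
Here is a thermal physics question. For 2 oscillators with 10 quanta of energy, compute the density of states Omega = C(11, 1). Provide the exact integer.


Step 1: Use binomial coefficient C(11, 1)
Step 2: Numerator = 11! / 10!
Step 3: Denominator = 1!
Step 4: Omega = 11

11


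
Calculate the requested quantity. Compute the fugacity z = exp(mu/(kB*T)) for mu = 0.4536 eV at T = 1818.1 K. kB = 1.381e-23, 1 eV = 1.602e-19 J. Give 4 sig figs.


Step 1: Convert mu to Joules: 0.4536*1.602e-19 = 7.267e-20 J
Step 2: kB*T = 1.381e-23*1818.1 = 2.511e-20 J
Step 3: mu/(kB*T) = 2.894
Step 4: z = exp(2.894) = 18.07

18.07


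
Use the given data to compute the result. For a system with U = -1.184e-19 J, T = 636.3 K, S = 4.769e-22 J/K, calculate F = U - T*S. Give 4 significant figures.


Step 1: T*S = 636.3 * 4.769e-22 = 3.035e-19 J
Step 2: F = U - T*S = -1.184e-19 - 3.035e-19
Step 3: F = -4.219e-19 J

-4.219e-19


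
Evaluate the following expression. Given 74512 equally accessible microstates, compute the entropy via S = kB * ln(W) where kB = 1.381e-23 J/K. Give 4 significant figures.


Step 1: ln(W) = ln(74512) = 11.22
Step 2: S = kB * ln(W) = 1.381e-23 * 11.22
Step 3: S = 1.549e-22 J/K

1.549e-22


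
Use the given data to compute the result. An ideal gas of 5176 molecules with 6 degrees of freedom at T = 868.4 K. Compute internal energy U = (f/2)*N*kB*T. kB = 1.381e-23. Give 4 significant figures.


Step 1: f/2 = 6/2 = 3.0
Step 2: N*kB*T = 5176*1.381e-23*868.4 = 6.207e-17
Step 3: U = 3.0 * 6.207e-17 = 1.862e-16 J

1.862e-16


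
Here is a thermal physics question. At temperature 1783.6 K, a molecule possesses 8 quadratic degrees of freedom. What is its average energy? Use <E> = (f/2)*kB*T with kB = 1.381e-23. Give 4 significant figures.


Step 1: f/2 = 8/2 = 4
Step 2: kB*T = 1.381e-23 * 1783.6 = 2.463e-20
Step 3: <E> = 4 * 2.463e-20 = 9.853e-20 J

9.853e-20


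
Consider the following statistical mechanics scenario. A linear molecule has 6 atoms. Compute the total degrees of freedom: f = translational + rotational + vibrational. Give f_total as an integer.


Step 1: Translational DOF = 3
Step 2: Rotational DOF (linear) = 2
Step 3: Vibrational DOF = 3*6 - 5 = 13
Step 4: Total = 3 + 2 + 13 = 18

18


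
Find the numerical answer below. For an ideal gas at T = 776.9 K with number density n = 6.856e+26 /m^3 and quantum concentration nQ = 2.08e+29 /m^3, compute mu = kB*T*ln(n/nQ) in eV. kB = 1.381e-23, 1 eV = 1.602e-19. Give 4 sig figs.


Step 1: n/nQ = 6.856e+26/2.08e+29 = 0.003296
Step 2: ln(n/nQ) = -5.715
Step 3: mu = kB*T*ln(n/nQ) = 1.073e-20*-5.715 = -6.132e-20 J
Step 4: Convert to eV: -6.132e-20/1.602e-19 = -0.3827 eV

-0.3827


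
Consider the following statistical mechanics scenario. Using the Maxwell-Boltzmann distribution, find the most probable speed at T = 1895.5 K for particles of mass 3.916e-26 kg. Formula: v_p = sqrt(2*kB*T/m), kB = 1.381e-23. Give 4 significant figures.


Step 1: Numerator = 2*kB*T = 2*1.381e-23*1895.5 = 5.235e-20
Step 2: Ratio = 5.235e-20 / 3.916e-26 = 1.337e+06
Step 3: v_p = sqrt(1.337e+06) = 1156 m/s

1156


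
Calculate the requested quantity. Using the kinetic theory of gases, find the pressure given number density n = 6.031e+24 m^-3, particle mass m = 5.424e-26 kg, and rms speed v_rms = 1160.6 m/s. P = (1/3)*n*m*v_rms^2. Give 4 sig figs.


Step 1: v_rms^2 = 1160.6^2 = 1.347e+06
Step 2: n*m = 6.031e+24*5.424e-26 = 0.3271
Step 3: P = (1/3)*0.3271*1.347e+06 = 1.469e+05 Pa

1.469e+05


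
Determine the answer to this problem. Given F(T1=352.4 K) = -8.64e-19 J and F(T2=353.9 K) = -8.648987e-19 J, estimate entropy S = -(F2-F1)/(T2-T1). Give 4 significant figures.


Step 1: dF = F2 - F1 = -8.648987e-19 - (-8.64e-19) = -8.987e-22 J
Step 2: dT = T2 - T1 = 353.9 - 352.4 = 1.5 K
Step 3: S = -dF/dT = -(-8.987e-22)/1.5 = 5.991e-22 J/K

5.991e-22


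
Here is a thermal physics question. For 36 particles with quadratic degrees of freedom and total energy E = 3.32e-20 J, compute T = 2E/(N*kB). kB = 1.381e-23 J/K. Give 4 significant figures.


Step 1: Numerator = 2*E = 2*3.32e-20 = 6.64e-20 J
Step 2: Denominator = N*kB = 36*1.381e-23 = 4.972e-22
Step 3: T = 6.64e-20 / 4.972e-22 = 133.6 K

133.6


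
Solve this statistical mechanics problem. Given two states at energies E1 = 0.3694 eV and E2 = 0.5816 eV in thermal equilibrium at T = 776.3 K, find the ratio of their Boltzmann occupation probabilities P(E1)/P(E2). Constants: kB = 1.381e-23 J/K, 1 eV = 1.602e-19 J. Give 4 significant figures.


Step 1: Compute energy difference dE = E1 - E2 = 0.3694 - 0.5816 = -0.2122 eV
Step 2: Convert to Joules: dE_J = -0.2122 * 1.602e-19 = -3.399e-20 J
Step 3: Compute exponent = -dE_J / (kB * T) = -(-3.399e-20) / (1.381e-23 * 776.3) = 3.171
Step 4: P(E1)/P(E2) = exp(3.171) = 23.83

23.83


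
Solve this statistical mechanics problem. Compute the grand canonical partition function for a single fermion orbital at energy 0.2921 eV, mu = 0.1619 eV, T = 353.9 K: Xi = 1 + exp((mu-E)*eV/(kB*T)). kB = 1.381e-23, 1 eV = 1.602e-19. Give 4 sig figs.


Step 1: (mu - E) = 0.1619 - 0.2921 = -0.1302 eV
Step 2: x = (mu-E)*eV/(kB*T) = -0.1302*1.602e-19/(1.381e-23*353.9) = -4.268
Step 3: exp(x) = 0.01401
Step 4: Xi = 1 + 0.01401 = 1.014

1.014


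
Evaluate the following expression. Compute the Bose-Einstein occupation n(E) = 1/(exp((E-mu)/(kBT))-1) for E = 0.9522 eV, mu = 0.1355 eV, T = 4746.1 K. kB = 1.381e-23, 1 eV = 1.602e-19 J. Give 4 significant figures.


Step 1: (E - mu) = 0.8167 eV
Step 2: x = (E-mu)*eV/(kB*T) = 0.8167*1.602e-19/(1.381e-23*4746.1) = 1.996
Step 3: exp(x) = 7.361
Step 4: n = 1/(exp(x)-1) = 0.1572

0.1572


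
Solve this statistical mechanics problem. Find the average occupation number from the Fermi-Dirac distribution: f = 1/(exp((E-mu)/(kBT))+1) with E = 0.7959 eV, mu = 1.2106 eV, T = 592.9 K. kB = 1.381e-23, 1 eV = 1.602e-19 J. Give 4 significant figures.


Step 1: (E - mu) = 0.7959 - 1.2106 = -0.4147 eV
Step 2: Convert: (E-mu)*eV = -6.643e-20 J
Step 3: x = (E-mu)*eV/(kB*T) = -8.114
Step 4: f = 1/(exp(-8.114)+1) = 0.9997

0.9997


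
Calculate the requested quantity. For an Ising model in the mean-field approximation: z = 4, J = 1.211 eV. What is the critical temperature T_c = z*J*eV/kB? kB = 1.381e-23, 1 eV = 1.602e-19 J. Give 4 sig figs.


Step 1: z*J = 4*1.211 = 4.844 eV
Step 2: Convert to Joules: 4.844*1.602e-19 = 7.76e-19 J
Step 3: T_c = 7.76e-19 / 1.381e-23 = 5.619e+04 K

5.619e+04


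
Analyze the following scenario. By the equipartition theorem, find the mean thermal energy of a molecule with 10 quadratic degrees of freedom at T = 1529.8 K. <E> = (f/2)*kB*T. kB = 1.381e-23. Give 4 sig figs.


Step 1: f/2 = 10/2 = 5
Step 2: kB*T = 1.381e-23 * 1529.8 = 2.113e-20
Step 3: <E> = 5 * 2.113e-20 = 1.056e-19 J

1.056e-19


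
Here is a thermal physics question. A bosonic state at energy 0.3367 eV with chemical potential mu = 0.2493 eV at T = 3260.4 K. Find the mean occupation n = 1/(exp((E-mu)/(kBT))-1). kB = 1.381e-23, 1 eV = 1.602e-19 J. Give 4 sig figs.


Step 1: (E - mu) = 0.0874 eV
Step 2: x = (E-mu)*eV/(kB*T) = 0.0874*1.602e-19/(1.381e-23*3260.4) = 0.311
Step 3: exp(x) = 1.365
Step 4: n = 1/(exp(x)-1) = 2.742

2.742


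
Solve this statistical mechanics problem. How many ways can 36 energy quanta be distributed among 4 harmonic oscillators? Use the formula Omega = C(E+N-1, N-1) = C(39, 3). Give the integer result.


Step 1: Use binomial coefficient C(39, 3)
Step 2: Numerator = 39! / 36!
Step 3: Denominator = 3!
Step 4: Omega = 9139

9139


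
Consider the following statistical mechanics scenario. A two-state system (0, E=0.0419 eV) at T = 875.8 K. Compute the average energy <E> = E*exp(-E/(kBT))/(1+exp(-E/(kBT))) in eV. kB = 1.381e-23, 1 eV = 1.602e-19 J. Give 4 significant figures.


Step 1: beta*E = 0.0419*1.602e-19/(1.381e-23*875.8) = 0.555
Step 2: exp(-beta*E) = 0.5741
Step 3: <E> = 0.0419*0.5741/(1+0.5741) = 0.01528 eV

0.01528


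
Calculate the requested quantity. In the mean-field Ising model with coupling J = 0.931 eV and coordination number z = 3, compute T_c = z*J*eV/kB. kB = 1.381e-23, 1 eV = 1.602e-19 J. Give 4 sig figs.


Step 1: z*J = 3*0.931 = 2.793 eV
Step 2: Convert to Joules: 2.793*1.602e-19 = 4.474e-19 J
Step 3: T_c = 4.474e-19 / 1.381e-23 = 3.24e+04 K

3.24e+04


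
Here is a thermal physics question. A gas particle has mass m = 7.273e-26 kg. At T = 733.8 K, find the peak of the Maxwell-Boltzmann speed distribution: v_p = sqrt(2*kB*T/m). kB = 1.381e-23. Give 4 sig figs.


Step 1: Numerator = 2*kB*T = 2*1.381e-23*733.8 = 2.027e-20
Step 2: Ratio = 2.027e-20 / 7.273e-26 = 2.787e+05
Step 3: v_p = sqrt(2.787e+05) = 527.9 m/s

527.9


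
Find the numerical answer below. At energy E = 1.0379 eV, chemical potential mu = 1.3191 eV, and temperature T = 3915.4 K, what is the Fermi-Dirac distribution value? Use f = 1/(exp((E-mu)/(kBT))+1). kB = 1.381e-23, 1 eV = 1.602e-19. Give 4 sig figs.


Step 1: (E - mu) = 1.0379 - 1.3191 = -0.2812 eV
Step 2: Convert: (E-mu)*eV = -4.505e-20 J
Step 3: x = (E-mu)*eV/(kB*T) = -0.8331
Step 4: f = 1/(exp(-0.8331)+1) = 0.697

0.697


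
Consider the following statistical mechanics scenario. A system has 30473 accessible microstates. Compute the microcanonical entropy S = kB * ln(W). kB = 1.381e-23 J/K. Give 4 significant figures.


Step 1: ln(W) = ln(30473) = 10.32
Step 2: S = kB * ln(W) = 1.381e-23 * 10.32
Step 3: S = 1.426e-22 J/K

1.426e-22


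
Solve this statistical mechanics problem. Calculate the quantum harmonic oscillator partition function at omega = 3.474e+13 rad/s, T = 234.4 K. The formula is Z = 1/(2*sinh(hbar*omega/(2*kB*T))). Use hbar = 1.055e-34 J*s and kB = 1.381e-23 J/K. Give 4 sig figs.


Step 1: Compute x = hbar*omega/(kB*T) = 1.055e-34*3.474e+13/(1.381e-23*234.4) = 1.132
Step 2: x/2 = 0.5661
Step 3: sinh(x/2) = 0.5968
Step 4: Z = 1/(2*0.5968) = 0.8378

0.8378


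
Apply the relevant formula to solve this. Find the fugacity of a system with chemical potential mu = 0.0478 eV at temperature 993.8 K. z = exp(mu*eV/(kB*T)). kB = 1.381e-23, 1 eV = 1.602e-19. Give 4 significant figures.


Step 1: Convert mu to Joules: 0.0478*1.602e-19 = 7.658e-21 J
Step 2: kB*T = 1.381e-23*993.8 = 1.372e-20 J
Step 3: mu/(kB*T) = 0.558
Step 4: z = exp(0.558) = 1.747

1.747


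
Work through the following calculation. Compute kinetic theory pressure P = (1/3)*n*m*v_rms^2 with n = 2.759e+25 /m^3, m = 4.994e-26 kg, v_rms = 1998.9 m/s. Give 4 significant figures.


Step 1: v_rms^2 = 1998.9^2 = 3.996e+06
Step 2: n*m = 2.759e+25*4.994e-26 = 1.378
Step 3: P = (1/3)*1.378*3.996e+06 = 1.835e+06 Pa

1.835e+06


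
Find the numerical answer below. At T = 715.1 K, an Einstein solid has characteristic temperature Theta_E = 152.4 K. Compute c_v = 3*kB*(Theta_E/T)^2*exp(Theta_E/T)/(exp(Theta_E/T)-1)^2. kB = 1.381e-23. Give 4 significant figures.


Step 1: x = Theta_E/T = 152.4/715.1 = 0.2131
Step 2: x^2 = 0.04542
Step 3: exp(x) = 1.238
Step 4: c_v = 3*1.381e-23*0.04542*1.238/(1.238-1)^2 = 4.127e-23

4.127e-23


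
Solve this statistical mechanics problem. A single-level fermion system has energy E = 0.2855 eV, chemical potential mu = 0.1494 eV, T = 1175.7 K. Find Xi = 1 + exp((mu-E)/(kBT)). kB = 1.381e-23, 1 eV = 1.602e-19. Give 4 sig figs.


Step 1: (mu - E) = 0.1494 - 0.2855 = -0.1361 eV
Step 2: x = (mu-E)*eV/(kB*T) = -0.1361*1.602e-19/(1.381e-23*1175.7) = -1.343
Step 3: exp(x) = 0.2611
Step 4: Xi = 1 + 0.2611 = 1.261

1.261


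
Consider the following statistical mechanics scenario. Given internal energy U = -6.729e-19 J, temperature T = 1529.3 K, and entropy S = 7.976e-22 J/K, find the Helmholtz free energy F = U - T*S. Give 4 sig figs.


Step 1: T*S = 1529.3 * 7.976e-22 = 1.22e-18 J
Step 2: F = U - T*S = -6.729e-19 - 1.22e-18
Step 3: F = -1.893e-18 J

-1.893e-18


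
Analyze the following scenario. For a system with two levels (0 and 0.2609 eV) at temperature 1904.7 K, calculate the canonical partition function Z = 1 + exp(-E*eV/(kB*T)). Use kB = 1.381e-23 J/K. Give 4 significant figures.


Step 1: Compute beta*E = E*eV/(kB*T) = 0.2609*1.602e-19/(1.381e-23*1904.7) = 1.589
Step 2: exp(-beta*E) = exp(-1.589) = 0.2041
Step 3: Z = 1 + 0.2041 = 1.204

1.204


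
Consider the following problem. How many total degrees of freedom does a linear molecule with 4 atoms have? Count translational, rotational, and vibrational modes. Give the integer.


Step 1: Translational DOF = 3
Step 2: Rotational DOF (linear) = 2
Step 3: Vibrational DOF = 3*4 - 5 = 7
Step 4: Total = 3 + 2 + 7 = 12

12


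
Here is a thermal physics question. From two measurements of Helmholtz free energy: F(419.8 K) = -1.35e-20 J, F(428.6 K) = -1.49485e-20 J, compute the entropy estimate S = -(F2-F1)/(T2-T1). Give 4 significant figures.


Step 1: dF = F2 - F1 = -1.49485e-20 - (-1.35e-20) = -1.4485e-21 J
Step 2: dT = T2 - T1 = 428.6 - 419.8 = 8.8 K
Step 3: S = -dF/dT = -(-1.4485e-21)/8.8 = 1.646e-22 J/K

1.646e-22


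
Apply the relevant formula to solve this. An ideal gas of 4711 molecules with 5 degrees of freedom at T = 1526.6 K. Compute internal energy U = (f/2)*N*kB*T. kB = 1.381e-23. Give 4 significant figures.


Step 1: f/2 = 5/2 = 2.5
Step 2: N*kB*T = 4711*1.381e-23*1526.6 = 9.932e-17
Step 3: U = 2.5 * 9.932e-17 = 2.483e-16 J

2.483e-16


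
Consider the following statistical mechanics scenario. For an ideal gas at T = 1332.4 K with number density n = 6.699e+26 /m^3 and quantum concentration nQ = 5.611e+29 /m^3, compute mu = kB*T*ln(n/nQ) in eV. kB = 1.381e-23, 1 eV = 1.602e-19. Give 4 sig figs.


Step 1: n/nQ = 6.699e+26/5.611e+29 = 0.001194
Step 2: ln(n/nQ) = -6.731
Step 3: mu = kB*T*ln(n/nQ) = 1.84e-20*-6.731 = -1.238e-19 J
Step 4: Convert to eV: -1.238e-19/1.602e-19 = -0.7731 eV

-0.7731


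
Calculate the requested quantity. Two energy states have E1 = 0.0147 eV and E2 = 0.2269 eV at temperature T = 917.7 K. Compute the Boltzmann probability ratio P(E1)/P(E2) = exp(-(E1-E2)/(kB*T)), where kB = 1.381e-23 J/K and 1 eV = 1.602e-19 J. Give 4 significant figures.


Step 1: Compute energy difference dE = E1 - E2 = 0.0147 - 0.2269 = -0.2122 eV
Step 2: Convert to Joules: dE_J = -0.2122 * 1.602e-19 = -3.399e-20 J
Step 3: Compute exponent = -dE_J / (kB * T) = -(-3.399e-20) / (1.381e-23 * 917.7) = 2.682
Step 4: P(E1)/P(E2) = exp(2.682) = 14.62

14.62


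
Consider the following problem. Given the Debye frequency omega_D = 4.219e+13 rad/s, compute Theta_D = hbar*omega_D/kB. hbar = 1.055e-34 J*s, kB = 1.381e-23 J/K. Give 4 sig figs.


Step 1: hbar*omega_D = 1.055e-34 * 4.219e+13 = 4.451e-21 J
Step 2: Theta_D = 4.451e-21 / 1.381e-23
Step 3: Theta_D = 322.3 K

322.3


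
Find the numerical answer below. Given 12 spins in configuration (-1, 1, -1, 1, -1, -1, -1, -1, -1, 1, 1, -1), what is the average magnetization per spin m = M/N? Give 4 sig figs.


Step 1: Count up spins (+1): 4, down spins (-1): 8
Step 2: Total magnetization M = 4 - 8 = -4
Step 3: m = M/N = -4/12 = -0.3333

-0.3333


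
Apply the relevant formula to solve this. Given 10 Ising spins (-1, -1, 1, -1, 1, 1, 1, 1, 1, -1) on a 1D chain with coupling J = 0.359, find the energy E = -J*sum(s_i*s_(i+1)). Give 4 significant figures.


Step 1: Nearest-neighbor products: 1, -1, -1, -1, 1, 1, 1, 1, -1
Step 2: Sum of products = 1
Step 3: E = -0.359 * 1 = -0.359

-0.359


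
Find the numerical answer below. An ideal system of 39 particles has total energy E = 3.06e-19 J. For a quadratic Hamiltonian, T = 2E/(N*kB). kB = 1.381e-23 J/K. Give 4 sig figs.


Step 1: Numerator = 2*E = 2*3.06e-19 = 6.12e-19 J
Step 2: Denominator = N*kB = 39*1.381e-23 = 5.386e-22
Step 3: T = 6.12e-19 / 5.386e-22 = 1136 K

1136


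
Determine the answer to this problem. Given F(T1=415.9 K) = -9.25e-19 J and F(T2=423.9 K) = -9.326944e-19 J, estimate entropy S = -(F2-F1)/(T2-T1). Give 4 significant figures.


Step 1: dF = F2 - F1 = -9.326944e-19 - (-9.25e-19) = -7.6944e-21 J
Step 2: dT = T2 - T1 = 423.9 - 415.9 = 8 K
Step 3: S = -dF/dT = -(-7.6944e-21)/8 = 9.618e-22 J/K

9.618e-22


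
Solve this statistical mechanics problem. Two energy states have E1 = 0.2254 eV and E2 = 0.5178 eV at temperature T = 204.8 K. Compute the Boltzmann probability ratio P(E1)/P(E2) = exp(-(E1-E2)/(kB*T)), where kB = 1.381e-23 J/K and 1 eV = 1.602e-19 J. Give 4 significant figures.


Step 1: Compute energy difference dE = E1 - E2 = 0.2254 - 0.5178 = -0.2924 eV
Step 2: Convert to Joules: dE_J = -0.2924 * 1.602e-19 = -4.684e-20 J
Step 3: Compute exponent = -dE_J / (kB * T) = -(-4.684e-20) / (1.381e-23 * 204.8) = 16.56
Step 4: P(E1)/P(E2) = exp(16.56) = 1.559e+07

1.559e+07


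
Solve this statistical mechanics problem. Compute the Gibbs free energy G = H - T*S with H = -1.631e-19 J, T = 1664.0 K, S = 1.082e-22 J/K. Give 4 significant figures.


Step 1: T*S = 1664.0 * 1.082e-22 = 1.8e-19 J
Step 2: G = H - T*S = -1.631e-19 - 1.8e-19
Step 3: G = -3.431e-19 J

-3.431e-19


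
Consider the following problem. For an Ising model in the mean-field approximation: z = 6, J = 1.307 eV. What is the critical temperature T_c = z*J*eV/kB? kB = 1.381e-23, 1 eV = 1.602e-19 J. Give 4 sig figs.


Step 1: z*J = 6*1.307 = 7.842 eV
Step 2: Convert to Joules: 7.842*1.602e-19 = 1.256e-18 J
Step 3: T_c = 1.256e-18 / 1.381e-23 = 9.097e+04 K

9.097e+04


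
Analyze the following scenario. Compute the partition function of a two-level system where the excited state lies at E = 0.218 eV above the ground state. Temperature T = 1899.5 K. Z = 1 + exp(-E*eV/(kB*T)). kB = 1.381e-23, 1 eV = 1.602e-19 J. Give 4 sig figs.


Step 1: Compute beta*E = E*eV/(kB*T) = 0.218*1.602e-19/(1.381e-23*1899.5) = 1.331
Step 2: exp(-beta*E) = exp(-1.331) = 0.2641
Step 3: Z = 1 + 0.2641 = 1.264

1.264


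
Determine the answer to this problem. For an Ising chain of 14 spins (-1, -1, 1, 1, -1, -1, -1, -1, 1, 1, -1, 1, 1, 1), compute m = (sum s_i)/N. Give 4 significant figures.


Step 1: Count up spins (+1): 7, down spins (-1): 7
Step 2: Total magnetization M = 7 - 7 = 0
Step 3: m = M/N = 0/14 = 0

0


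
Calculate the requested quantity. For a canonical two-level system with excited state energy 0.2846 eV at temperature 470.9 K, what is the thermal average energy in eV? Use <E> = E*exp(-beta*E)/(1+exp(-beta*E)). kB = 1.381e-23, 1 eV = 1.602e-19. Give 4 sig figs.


Step 1: beta*E = 0.2846*1.602e-19/(1.381e-23*470.9) = 7.011
Step 2: exp(-beta*E) = 0.000902
Step 3: <E> = 0.2846*0.000902/(1+0.000902) = 0.0002565 eV

0.0002565


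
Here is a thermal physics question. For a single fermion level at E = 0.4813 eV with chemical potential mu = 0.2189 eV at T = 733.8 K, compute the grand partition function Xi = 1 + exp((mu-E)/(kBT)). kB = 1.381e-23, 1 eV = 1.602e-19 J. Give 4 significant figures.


Step 1: (mu - E) = 0.2189 - 0.4813 = -0.2624 eV
Step 2: x = (mu-E)*eV/(kB*T) = -0.2624*1.602e-19/(1.381e-23*733.8) = -4.148
Step 3: exp(x) = 0.01579
Step 4: Xi = 1 + 0.01579 = 1.016

1.016


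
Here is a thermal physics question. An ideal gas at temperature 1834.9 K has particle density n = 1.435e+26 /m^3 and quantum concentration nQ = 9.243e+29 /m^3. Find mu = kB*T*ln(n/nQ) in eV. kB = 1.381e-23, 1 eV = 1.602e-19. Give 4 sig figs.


Step 1: n/nQ = 1.435e+26/9.243e+29 = 0.0001553
Step 2: ln(n/nQ) = -8.77
Step 3: mu = kB*T*ln(n/nQ) = 2.534e-20*-8.77 = -2.222e-19 J
Step 4: Convert to eV: -2.222e-19/1.602e-19 = -1.387 eV

-1.387


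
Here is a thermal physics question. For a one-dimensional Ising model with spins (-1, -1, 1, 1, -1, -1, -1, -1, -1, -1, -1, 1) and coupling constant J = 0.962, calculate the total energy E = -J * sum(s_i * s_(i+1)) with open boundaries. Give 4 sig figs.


Step 1: Nearest-neighbor products: 1, -1, 1, -1, 1, 1, 1, 1, 1, 1, -1
Step 2: Sum of products = 5
Step 3: E = -0.962 * 5 = -4.81

-4.81


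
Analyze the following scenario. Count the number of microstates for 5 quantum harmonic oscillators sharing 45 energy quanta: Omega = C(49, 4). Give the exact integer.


Step 1: Use binomial coefficient C(49, 4)
Step 2: Numerator = 49! / 45!
Step 3: Denominator = 4!
Step 4: Omega = 211876

211876


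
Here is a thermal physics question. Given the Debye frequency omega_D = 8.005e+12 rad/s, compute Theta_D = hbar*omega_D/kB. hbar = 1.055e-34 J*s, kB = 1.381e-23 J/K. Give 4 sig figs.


Step 1: hbar*omega_D = 1.055e-34 * 8.005e+12 = 8.445e-22 J
Step 2: Theta_D = 8.445e-22 / 1.381e-23
Step 3: Theta_D = 61.15 K

61.15


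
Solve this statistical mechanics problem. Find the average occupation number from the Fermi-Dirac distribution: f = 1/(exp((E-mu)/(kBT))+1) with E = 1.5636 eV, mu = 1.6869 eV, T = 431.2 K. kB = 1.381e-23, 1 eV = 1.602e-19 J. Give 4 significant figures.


Step 1: (E - mu) = 1.5636 - 1.6869 = -0.1233 eV
Step 2: Convert: (E-mu)*eV = -1.975e-20 J
Step 3: x = (E-mu)*eV/(kB*T) = -3.317
Step 4: f = 1/(exp(-3.317)+1) = 0.965

0.965


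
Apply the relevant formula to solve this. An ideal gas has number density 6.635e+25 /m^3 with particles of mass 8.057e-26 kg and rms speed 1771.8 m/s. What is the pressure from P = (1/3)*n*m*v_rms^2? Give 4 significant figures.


Step 1: v_rms^2 = 1771.8^2 = 3.139e+06
Step 2: n*m = 6.635e+25*8.057e-26 = 5.346
Step 3: P = (1/3)*5.346*3.139e+06 = 5.594e+06 Pa

5.594e+06


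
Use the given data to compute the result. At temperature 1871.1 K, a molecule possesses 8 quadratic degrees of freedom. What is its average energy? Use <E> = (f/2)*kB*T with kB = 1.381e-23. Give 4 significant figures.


Step 1: f/2 = 8/2 = 4
Step 2: kB*T = 1.381e-23 * 1871.1 = 2.584e-20
Step 3: <E> = 4 * 2.584e-20 = 1.034e-19 J

1.034e-19


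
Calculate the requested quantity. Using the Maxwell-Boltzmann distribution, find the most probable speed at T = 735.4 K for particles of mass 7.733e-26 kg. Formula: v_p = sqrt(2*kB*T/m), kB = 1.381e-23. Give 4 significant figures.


Step 1: Numerator = 2*kB*T = 2*1.381e-23*735.4 = 2.031e-20
Step 2: Ratio = 2.031e-20 / 7.733e-26 = 2.627e+05
Step 3: v_p = sqrt(2.627e+05) = 512.5 m/s

512.5


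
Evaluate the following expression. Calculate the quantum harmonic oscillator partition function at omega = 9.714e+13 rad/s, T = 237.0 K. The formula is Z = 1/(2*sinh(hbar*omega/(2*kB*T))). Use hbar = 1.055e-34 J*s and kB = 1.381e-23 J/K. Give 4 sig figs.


Step 1: Compute x = hbar*omega/(kB*T) = 1.055e-34*9.714e+13/(1.381e-23*237.0) = 3.131
Step 2: x/2 = 1.566
Step 3: sinh(x/2) = 2.288
Step 4: Z = 1/(2*2.288) = 0.2185

0.2185


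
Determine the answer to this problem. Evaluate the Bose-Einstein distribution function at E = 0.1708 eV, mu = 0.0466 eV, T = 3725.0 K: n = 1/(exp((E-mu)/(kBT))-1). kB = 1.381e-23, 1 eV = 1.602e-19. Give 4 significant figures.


Step 1: (E - mu) = 0.1242 eV
Step 2: x = (E-mu)*eV/(kB*T) = 0.1242*1.602e-19/(1.381e-23*3725.0) = 0.3868
Step 3: exp(x) = 1.472
Step 4: n = 1/(exp(x)-1) = 2.118

2.118


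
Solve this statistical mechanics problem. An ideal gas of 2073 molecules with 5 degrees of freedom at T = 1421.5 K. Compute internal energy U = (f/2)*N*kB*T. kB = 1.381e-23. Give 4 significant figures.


Step 1: f/2 = 5/2 = 2.5
Step 2: N*kB*T = 2073*1.381e-23*1421.5 = 4.069e-17
Step 3: U = 2.5 * 4.069e-17 = 1.017e-16 J

1.017e-16


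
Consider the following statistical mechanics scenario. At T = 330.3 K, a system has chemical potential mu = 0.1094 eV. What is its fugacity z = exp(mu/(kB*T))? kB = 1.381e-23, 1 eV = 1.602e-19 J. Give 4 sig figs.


Step 1: Convert mu to Joules: 0.1094*1.602e-19 = 1.753e-20 J
Step 2: kB*T = 1.381e-23*330.3 = 4.561e-21 J
Step 3: mu/(kB*T) = 3.842
Step 4: z = exp(3.842) = 46.63

46.63


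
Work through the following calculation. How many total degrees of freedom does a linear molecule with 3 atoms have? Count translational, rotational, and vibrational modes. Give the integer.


Step 1: Translational DOF = 3
Step 2: Rotational DOF (linear) = 2
Step 3: Vibrational DOF = 3*3 - 5 = 4
Step 4: Total = 3 + 2 + 4 = 9

9


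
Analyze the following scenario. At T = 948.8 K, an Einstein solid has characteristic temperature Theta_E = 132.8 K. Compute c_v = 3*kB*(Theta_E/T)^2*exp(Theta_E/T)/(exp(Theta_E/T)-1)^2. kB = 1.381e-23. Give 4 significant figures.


Step 1: x = Theta_E/T = 132.8/948.8 = 0.14
Step 2: x^2 = 0.01959
Step 3: exp(x) = 1.15
Step 4: c_v = 3*1.381e-23*0.01959*1.15/(1.15-1)^2 = 4.136e-23

4.136e-23


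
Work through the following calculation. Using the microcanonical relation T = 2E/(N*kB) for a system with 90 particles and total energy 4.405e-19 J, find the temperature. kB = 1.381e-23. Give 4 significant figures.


Step 1: Numerator = 2*E = 2*4.405e-19 = 8.81e-19 J
Step 2: Denominator = N*kB = 90*1.381e-23 = 1.243e-21
Step 3: T = 8.81e-19 / 1.243e-21 = 708.8 K

708.8


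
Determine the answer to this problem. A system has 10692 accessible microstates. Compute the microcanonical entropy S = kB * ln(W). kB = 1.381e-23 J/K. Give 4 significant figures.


Step 1: ln(W) = ln(10692) = 9.277
Step 2: S = kB * ln(W) = 1.381e-23 * 9.277
Step 3: S = 1.281e-22 J/K

1.281e-22


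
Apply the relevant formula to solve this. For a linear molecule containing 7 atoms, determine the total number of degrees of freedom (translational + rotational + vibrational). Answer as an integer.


Step 1: Translational DOF = 3
Step 2: Rotational DOF (linear) = 2
Step 3: Vibrational DOF = 3*7 - 5 = 16
Step 4: Total = 3 + 2 + 16 = 21

21


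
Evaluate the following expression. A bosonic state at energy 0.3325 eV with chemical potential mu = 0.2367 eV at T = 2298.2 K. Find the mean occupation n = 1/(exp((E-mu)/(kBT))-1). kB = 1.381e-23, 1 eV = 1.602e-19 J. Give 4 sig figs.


Step 1: (E - mu) = 0.0958 eV
Step 2: x = (E-mu)*eV/(kB*T) = 0.0958*1.602e-19/(1.381e-23*2298.2) = 0.4836
Step 3: exp(x) = 1.622
Step 4: n = 1/(exp(x)-1) = 1.608

1.608


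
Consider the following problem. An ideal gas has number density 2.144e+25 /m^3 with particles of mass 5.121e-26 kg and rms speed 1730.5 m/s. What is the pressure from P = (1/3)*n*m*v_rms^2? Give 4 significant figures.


Step 1: v_rms^2 = 1730.5^2 = 2.995e+06
Step 2: n*m = 2.144e+25*5.121e-26 = 1.098
Step 3: P = (1/3)*1.098*2.995e+06 = 1.096e+06 Pa

1.096e+06


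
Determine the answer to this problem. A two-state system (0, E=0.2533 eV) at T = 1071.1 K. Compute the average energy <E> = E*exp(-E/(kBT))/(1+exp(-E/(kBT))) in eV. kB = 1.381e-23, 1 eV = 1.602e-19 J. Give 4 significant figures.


Step 1: beta*E = 0.2533*1.602e-19/(1.381e-23*1071.1) = 2.743
Step 2: exp(-beta*E) = 0.06436
Step 3: <E> = 0.2533*0.06436/(1+0.06436) = 0.01532 eV

0.01532


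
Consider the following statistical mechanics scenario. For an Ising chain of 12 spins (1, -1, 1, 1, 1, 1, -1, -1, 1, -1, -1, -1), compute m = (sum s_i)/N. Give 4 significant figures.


Step 1: Count up spins (+1): 6, down spins (-1): 6
Step 2: Total magnetization M = 6 - 6 = 0
Step 3: m = M/N = 0/12 = 0

0


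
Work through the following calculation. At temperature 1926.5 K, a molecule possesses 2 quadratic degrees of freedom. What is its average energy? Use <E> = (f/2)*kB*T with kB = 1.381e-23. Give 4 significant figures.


Step 1: f/2 = 2/2 = 1
Step 2: kB*T = 1.381e-23 * 1926.5 = 2.66e-20
Step 3: <E> = 1 * 2.66e-20 = 2.66e-20 J

2.66e-20


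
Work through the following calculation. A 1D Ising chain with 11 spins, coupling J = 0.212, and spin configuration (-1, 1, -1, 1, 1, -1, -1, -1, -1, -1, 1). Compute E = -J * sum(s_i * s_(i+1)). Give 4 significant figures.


Step 1: Nearest-neighbor products: -1, -1, -1, 1, -1, 1, 1, 1, 1, -1
Step 2: Sum of products = 0
Step 3: E = -0.212 * 0 = 0

0


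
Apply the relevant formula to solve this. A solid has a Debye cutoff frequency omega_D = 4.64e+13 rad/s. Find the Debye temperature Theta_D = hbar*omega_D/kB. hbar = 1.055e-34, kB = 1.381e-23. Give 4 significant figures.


Step 1: hbar*omega_D = 1.055e-34 * 4.64e+13 = 4.895e-21 J
Step 2: Theta_D = 4.895e-21 / 1.381e-23
Step 3: Theta_D = 354.5 K

354.5


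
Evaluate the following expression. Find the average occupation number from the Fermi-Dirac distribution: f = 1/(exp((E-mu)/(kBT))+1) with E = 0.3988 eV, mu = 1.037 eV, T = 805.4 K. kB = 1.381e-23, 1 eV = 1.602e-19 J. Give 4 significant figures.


Step 1: (E - mu) = 0.3988 - 1.037 = -0.6382 eV
Step 2: Convert: (E-mu)*eV = -1.022e-19 J
Step 3: x = (E-mu)*eV/(kB*T) = -9.192
Step 4: f = 1/(exp(-9.192)+1) = 0.9999

0.9999


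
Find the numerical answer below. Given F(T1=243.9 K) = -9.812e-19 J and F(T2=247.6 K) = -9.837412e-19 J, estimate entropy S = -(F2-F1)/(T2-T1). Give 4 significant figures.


Step 1: dF = F2 - F1 = -9.837412e-19 - (-9.812e-19) = -2.5412e-21 J
Step 2: dT = T2 - T1 = 247.6 - 243.9 = 3.7 K
Step 3: S = -dF/dT = -(-2.5412e-21)/3.7 = 6.868e-22 J/K

6.868e-22


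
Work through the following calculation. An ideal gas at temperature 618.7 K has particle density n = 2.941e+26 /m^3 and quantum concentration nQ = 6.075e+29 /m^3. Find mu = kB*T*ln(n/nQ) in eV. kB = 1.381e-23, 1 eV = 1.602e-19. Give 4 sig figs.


Step 1: n/nQ = 2.941e+26/6.075e+29 = 0.0004841
Step 2: ln(n/nQ) = -7.633
Step 3: mu = kB*T*ln(n/nQ) = 8.544e-21*-7.633 = -6.522e-20 J
Step 4: Convert to eV: -6.522e-20/1.602e-19 = -0.4071 eV

-0.4071


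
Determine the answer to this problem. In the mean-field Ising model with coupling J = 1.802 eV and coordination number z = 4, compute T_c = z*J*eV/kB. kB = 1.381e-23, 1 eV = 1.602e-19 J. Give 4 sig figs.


Step 1: z*J = 4*1.802 = 7.208 eV
Step 2: Convert to Joules: 7.208*1.602e-19 = 1.155e-18 J
Step 3: T_c = 1.155e-18 / 1.381e-23 = 8.361e+04 K

8.361e+04


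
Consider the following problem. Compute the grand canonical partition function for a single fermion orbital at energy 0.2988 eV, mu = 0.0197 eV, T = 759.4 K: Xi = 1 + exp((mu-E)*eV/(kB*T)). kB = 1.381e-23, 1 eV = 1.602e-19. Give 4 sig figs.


Step 1: (mu - E) = 0.0197 - 0.2988 = -0.2791 eV
Step 2: x = (mu-E)*eV/(kB*T) = -0.2791*1.602e-19/(1.381e-23*759.4) = -4.263
Step 3: exp(x) = 0.01407
Step 4: Xi = 1 + 0.01407 = 1.014

1.014


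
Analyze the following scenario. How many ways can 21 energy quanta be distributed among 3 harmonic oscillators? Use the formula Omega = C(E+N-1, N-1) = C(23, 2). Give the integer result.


Step 1: Use binomial coefficient C(23, 2)
Step 2: Numerator = 23! / 21!
Step 3: Denominator = 2!
Step 4: Omega = 253

253


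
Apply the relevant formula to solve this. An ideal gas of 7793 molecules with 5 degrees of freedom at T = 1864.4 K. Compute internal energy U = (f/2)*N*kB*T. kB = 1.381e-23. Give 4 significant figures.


Step 1: f/2 = 5/2 = 2.5
Step 2: N*kB*T = 7793*1.381e-23*1864.4 = 2.006e-16
Step 3: U = 2.5 * 2.006e-16 = 5.016e-16 J

5.016e-16


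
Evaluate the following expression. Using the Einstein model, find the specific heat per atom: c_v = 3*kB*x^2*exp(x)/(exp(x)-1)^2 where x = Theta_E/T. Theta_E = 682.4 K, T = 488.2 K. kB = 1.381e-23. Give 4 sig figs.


Step 1: x = Theta_E/T = 682.4/488.2 = 1.398
Step 2: x^2 = 1.954
Step 3: exp(x) = 4.046
Step 4: c_v = 3*1.381e-23*1.954*4.046/(4.046-1)^2 = 3.53e-23

3.53e-23


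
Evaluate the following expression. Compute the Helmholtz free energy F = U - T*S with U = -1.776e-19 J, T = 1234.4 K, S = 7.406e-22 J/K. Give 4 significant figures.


Step 1: T*S = 1234.4 * 7.406e-22 = 9.142e-19 J
Step 2: F = U - T*S = -1.776e-19 - 9.142e-19
Step 3: F = -1.092e-18 J

-1.092e-18


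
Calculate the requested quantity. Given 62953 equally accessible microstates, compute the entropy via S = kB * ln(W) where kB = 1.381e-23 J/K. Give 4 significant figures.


Step 1: ln(W) = ln(62953) = 11.05
Step 2: S = kB * ln(W) = 1.381e-23 * 11.05
Step 3: S = 1.526e-22 J/K

1.526e-22


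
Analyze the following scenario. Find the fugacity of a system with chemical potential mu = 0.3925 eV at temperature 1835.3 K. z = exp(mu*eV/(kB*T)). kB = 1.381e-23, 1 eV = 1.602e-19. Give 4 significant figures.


Step 1: Convert mu to Joules: 0.3925*1.602e-19 = 6.288e-20 J
Step 2: kB*T = 1.381e-23*1835.3 = 2.535e-20 J
Step 3: mu/(kB*T) = 2.481
Step 4: z = exp(2.481) = 11.95

11.95


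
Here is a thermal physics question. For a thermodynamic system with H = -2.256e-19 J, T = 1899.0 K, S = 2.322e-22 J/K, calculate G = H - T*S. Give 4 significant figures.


Step 1: T*S = 1899.0 * 2.322e-22 = 4.409e-19 J
Step 2: G = H - T*S = -2.256e-19 - 4.409e-19
Step 3: G = -6.665e-19 J

-6.665e-19


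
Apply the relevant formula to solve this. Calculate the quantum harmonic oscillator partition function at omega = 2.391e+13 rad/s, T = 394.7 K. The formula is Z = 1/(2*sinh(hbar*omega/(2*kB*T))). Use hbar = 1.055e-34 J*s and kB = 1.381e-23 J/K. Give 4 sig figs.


Step 1: Compute x = hbar*omega/(kB*T) = 1.055e-34*2.391e+13/(1.381e-23*394.7) = 0.4628
Step 2: x/2 = 0.2314
Step 3: sinh(x/2) = 0.2335
Step 4: Z = 1/(2*0.2335) = 2.142

2.142


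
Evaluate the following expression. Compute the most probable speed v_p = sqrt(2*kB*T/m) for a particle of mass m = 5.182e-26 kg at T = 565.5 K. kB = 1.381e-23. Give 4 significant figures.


Step 1: Numerator = 2*kB*T = 2*1.381e-23*565.5 = 1.562e-20
Step 2: Ratio = 1.562e-20 / 5.182e-26 = 3.014e+05
Step 3: v_p = sqrt(3.014e+05) = 549 m/s

549


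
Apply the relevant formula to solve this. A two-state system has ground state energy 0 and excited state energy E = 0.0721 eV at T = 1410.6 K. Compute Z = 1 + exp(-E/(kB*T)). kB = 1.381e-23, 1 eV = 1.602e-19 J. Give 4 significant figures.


Step 1: Compute beta*E = E*eV/(kB*T) = 0.0721*1.602e-19/(1.381e-23*1410.6) = 0.5929
Step 2: exp(-beta*E) = exp(-0.5929) = 0.5527
Step 3: Z = 1 + 0.5527 = 1.553

1.553


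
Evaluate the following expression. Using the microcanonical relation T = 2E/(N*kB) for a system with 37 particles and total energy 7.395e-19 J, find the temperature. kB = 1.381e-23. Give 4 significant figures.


Step 1: Numerator = 2*E = 2*7.395e-19 = 1.479e-18 J
Step 2: Denominator = N*kB = 37*1.381e-23 = 5.11e-22
Step 3: T = 1.479e-18 / 5.11e-22 = 2894 K

2894


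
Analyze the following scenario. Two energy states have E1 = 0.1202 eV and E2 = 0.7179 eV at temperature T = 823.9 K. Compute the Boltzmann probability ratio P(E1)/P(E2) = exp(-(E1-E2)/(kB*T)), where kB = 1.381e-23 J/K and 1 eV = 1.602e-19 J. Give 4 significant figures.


Step 1: Compute energy difference dE = E1 - E2 = 0.1202 - 0.7179 = -0.5977 eV
Step 2: Convert to Joules: dE_J = -0.5977 * 1.602e-19 = -9.575e-20 J
Step 3: Compute exponent = -dE_J / (kB * T) = -(-9.575e-20) / (1.381e-23 * 823.9) = 8.415
Step 4: P(E1)/P(E2) = exp(8.415) = 4516

4516


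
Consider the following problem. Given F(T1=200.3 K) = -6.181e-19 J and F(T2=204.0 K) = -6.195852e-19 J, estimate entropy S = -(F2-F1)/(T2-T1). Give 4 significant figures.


Step 1: dF = F2 - F1 = -6.195852e-19 - (-6.181e-19) = -1.4852e-21 J
Step 2: dT = T2 - T1 = 204.0 - 200.3 = 3.7 K
Step 3: S = -dF/dT = -(-1.4852e-21)/3.7 = 4.014e-22 J/K

4.014e-22


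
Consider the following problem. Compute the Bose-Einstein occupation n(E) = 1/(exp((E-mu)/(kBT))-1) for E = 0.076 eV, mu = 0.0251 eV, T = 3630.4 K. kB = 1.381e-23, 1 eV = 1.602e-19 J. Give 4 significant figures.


Step 1: (E - mu) = 0.0509 eV
Step 2: x = (E-mu)*eV/(kB*T) = 0.0509*1.602e-19/(1.381e-23*3630.4) = 0.1626
Step 3: exp(x) = 1.177
Step 4: n = 1/(exp(x)-1) = 5.662

5.662


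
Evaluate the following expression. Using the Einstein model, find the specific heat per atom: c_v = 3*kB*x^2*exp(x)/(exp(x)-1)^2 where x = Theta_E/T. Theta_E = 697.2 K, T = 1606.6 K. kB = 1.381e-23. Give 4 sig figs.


Step 1: x = Theta_E/T = 697.2/1606.6 = 0.434
Step 2: x^2 = 0.1883
Step 3: exp(x) = 1.543
Step 4: c_v = 3*1.381e-23*0.1883*1.543/(1.543-1)^2 = 4.079e-23

4.079e-23
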